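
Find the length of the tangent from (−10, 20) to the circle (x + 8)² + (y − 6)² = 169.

The centre is (−8, 6) and r = 13. The square of the distance from P to the centre is 4 + 196 = 200.
The tangent meets the radius at right angles, so tangent² = |PO|² − r² = 200 − 169 = 31.

√31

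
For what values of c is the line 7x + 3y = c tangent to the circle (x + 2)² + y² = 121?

For a tangent, require d(centre, line) = r = 11.
|7·(−2) + 3·0 − c| / √58 = 11
|c − (−14)| = 11√58.

c = −14 ± 11√58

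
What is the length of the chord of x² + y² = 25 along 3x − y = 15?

√10

Express y = 3x − 15 and substitute into the circle:
10x² − 90x + 200 = 0  ⟹  x² − 9x + 20 = 0
x = 5 or x = 4, giving (5, 0) and (4, −3).
|(5, 0) − (4, −3)| = √((1)² + (3)²) = √10.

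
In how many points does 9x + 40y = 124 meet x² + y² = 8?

Substituting the line into the circle gives 1681x² − 2232x + 2576 = 0.
Discriminant = (−2232)² − 4·1681·(2576) = −12339200 < 0.
No real roots: the line does not meet the circle.

0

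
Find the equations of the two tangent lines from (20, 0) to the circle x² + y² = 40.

x − 3y = 20 and x + 3y = 20

Write the tangent as mx − y + (0 − m·(20)) = 0 and set its distance from the centre to 2√10:
(−20m − (0))² = 40(m² + 1)
9m² − 1 = 0, so m = 1/3 or m = −1/3.
With m = 1/3: x − 3y = 20. With m = −1/3: x + 3y = 20.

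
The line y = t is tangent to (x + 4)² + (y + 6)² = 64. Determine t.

The line touches the circle iff its distance from (−4, −6) is 8:
|0·(−4) + 1·(−6) − t| / √1 = 8
|t − (−6)| = 8, so t = 2 or t = −14.

t = −14 or t = 2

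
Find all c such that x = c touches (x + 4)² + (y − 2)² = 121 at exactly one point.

For a tangent, require d(centre, line) = r = 11.
|1·(−4) + 0·2 − c| / √1 = 11
|c − (−4)| = 11, so c = 7 or c = −15.

c = −15 or c = 7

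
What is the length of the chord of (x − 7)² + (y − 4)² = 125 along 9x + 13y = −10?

Centre (7, 4), r² = 125. Perpendicular distance d from centre to line = |125| / √250 = 125/√250.
Chord = 2√(r² − d²) = 2·√(125/2) = 5√10.

5√10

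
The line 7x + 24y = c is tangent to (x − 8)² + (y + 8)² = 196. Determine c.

c = −486 or c = 214

The line touches the circle iff its distance from (8, −8) is 14:
|7·8 + 24·(−8) − c| / √625 = 14
|c − (−136)| = 14·25, so c = 214 or c = −486.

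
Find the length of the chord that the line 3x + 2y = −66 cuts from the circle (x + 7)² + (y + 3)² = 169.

4√13

From the line, y = (−66 − 3x)/2. Substituting:
13x² + 416x + 3120 = 0  ⟹  x² + 32x + 240 = 0
x = −12 or x = −20, giving (−12, −15) and (−20, −3).
Chord length = distance between (−12, −15) and (−20, −3) = √208 = 4√13.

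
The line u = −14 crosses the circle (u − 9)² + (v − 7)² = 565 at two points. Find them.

(−14, 1) and (−14, 13)

The line gives u = −14. Substituting into the circle:
v² − 14v + 13 = 0
v = 13 or v = 1, giving (−14, 13) and (−14, 1).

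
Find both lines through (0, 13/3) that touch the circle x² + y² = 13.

Write the tangent as mx − y + (13/3 − m·(0)) = 0 and set its distance from the centre to √13:
[m·(0) − (−13/3)]² = 13(m² + 1)
9m² − 4 = 0, so m = −2/3 or m = 2/3.
With m = −2/3: 2x + 3y = 13. With m = 2/3: 2x − 3y = −13.

2x + 3y = 13 and 2x − 3y = −13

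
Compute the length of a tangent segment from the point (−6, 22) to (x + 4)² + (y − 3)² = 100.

√265

The centre is (−4, 3) and r = 10. The square of the distance from P to the centre is 4 + 361 = 365.
The tangent meets the radius at right angles, so tangent² = |PO|² − r² = 365 − 100 = 265.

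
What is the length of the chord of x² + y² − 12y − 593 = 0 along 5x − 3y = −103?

7√34

Express y = (103 + 5x)/3 and substitute into the circle:
34x² + 850x + 1564 = 0  ⟹  x² + 25x + 46 = 0
x = −2 or x = −23, giving (−2, 31) and (−23, −4).
Chord length = distance between (−2, 31) and (−23, −4) = √1666 = 7√34.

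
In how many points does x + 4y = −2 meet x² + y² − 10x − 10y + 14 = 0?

Substituting the line into the circle gives 17x² − 116x + 308 = 0.
Discriminant = (−116)² − 4·17·(308) = −7488 < 0.
No real roots: the line does not meet the circle.

0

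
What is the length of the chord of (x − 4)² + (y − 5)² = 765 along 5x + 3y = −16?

9√34

Substitute y = (−16 − 5x)/3:
34x² + 238x − 5780 = 0  ⟹  x² + 7x − 170 = 0
x = 10 or x = −17, giving (10, −22) and (−17, 23).
Chord length = distance between (10, −22) and (−17, 23) = √2754 = 9√34.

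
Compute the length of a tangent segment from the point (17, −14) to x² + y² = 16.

√469

Centre (0, 0), r² = 16. |PO|² = (17)² + (−14)² = 485.
Power of the point: PT² = |PO|² − r² = 469, so PT = √469.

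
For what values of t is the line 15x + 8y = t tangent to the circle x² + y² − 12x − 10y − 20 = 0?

t = −23 or t = 283

For a tangent, require d(centre, line) = r = 9.
|15·6 + 8·5 − t| / √289 = 9
|t − (130)| = 9·17, so t = 283 or t = −23.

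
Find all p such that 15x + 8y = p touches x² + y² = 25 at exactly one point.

For a tangent, require d(centre, line) = r = 5.
|15·0 + 8·0 − p| / √289 = 5
|p| = 5·17, so p = 85 or p = −85.

p = −85 or p = 85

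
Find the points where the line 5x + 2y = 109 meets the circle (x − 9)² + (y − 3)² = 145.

Substitute y = (109 − 5x)/2:
29x² − 1102x + 10353 = 0  ⟹  x² − 38x + 357 = 0
x = 21 or x = 17, giving (21, 2) and (17, 12).

(17, 12) and (21, 2)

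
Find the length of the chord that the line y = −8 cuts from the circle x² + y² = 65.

Centre (0, 0), r² = 65. Perpendicular distance d from centre to line = |8| / √1 = 8.
Half the chord is √(r² − d²) = √(1), so the full chord is 2.

2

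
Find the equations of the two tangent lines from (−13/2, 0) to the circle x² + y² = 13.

Let a tangent through (−13/2, 0) have slope m. Its distance from (0, 0) must equal √13:
(13/2m − (0))² = 13(m² + 1)
9m² − 4 = 0, so m = −2/3 or m = 2/3.
Through (−13/2, 0) these give 2x + 3y = −13 and 2x − 3y = −13.

2x + 3y = −13 and 2x − 3y = −13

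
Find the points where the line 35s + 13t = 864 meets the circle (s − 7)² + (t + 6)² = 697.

(18, 18) and (31, −17)

Substitute t = (864 − 35s)/13:
1394s² − 68306s + 777852 = 0  ⟹  s² − 49s + 558 = 0
s = 31 or s = 18, giving (31, −17) and (18, 18).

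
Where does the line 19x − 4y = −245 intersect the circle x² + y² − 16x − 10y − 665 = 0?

Express y = (245 + 19x)/4 and substitute into the circle:
377x² + 8294x + 39585 = 0  ⟹  x² + 22x + 105 = 0
x = −7 or x = −15, giving (−7, 28) and (−15, −10).

(−15, −10) and (−7, 28)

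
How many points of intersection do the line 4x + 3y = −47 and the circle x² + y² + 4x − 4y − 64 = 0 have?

0

Substituting the line into the circle gives 25x² + 460x + 2197 = 0.
Δ = 211600 − 219700 = −8100.
No real roots: the line does not meet the circle.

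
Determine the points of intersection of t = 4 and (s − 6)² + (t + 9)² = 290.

Substitute t = 4:
s² − 12s − 85 = 0
s = 17 or s = −5, giving (17, 4) and (−5, 4).

(−5, 4) and (17, 4)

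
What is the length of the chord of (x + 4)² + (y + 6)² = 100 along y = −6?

20

Centre (−4, −6), r² = 100. Perpendicular distance d from centre to line = |0| / √1 = 0.
Half the chord is √(r² − d²) = √(100), so the full chord is 20.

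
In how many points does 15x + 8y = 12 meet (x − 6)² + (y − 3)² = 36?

1

Substituting the line into the circle gives 289x² − 408x + 144 = 0.
Discriminant = (−408)² − 4·289·(144) = 0.
A repeated root: the line is tangent.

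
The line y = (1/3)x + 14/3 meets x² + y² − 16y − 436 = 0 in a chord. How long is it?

Substitute y = (14 + x)/3:
10x² − 20x − 4400 = 0  ⟹  x² − 2x − 440 = 0
x = 22 or x = −20, giving (22, 12) and (−20, −2).
|(22, 12) − (−20, −2)| = √((42)² + (14)²) = 14√10.

14√10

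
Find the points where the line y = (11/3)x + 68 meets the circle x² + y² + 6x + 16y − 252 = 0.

Express y = (204 + 11x)/3 and substitute into the circle:
130x² + 5070x + 49140 = 0  ⟹  x² + 39x + 378 = 0
x = −18 or x = −21, giving (−18, 2) and (−21, −9).

(−21, −9) and (−18, 2)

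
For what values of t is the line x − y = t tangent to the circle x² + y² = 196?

t = ±14√2

Tangency holds when the distance from the centre (0, 0) to the line equals the radius 14:
|1·0 − 1·0 − t| / √2 = 14
|t| = 14√2.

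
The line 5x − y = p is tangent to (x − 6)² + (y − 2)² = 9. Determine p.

The line touches the circle iff its distance from (6, 2) is 3:
|5·6 − 1·2 − p| / √26 = 3
|p − (28)| = 3√26.

p = 28 ± 3√26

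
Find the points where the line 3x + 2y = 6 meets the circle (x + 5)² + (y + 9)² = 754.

(−10, 18) and (18, −24)

Express y = (6 − 3x)/2 and substitute into the circle:
13x² − 104x − 2340 = 0  ⟹  x² − 8x − 180 = 0
x = 18 or x = −10, giving (18, −24) and (−10, 18).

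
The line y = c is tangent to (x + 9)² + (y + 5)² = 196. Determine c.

c = −19 or c = 9

For a tangent, require d(centre, line) = r = 14.
|0·(−9) + 1·(−5) − c| / √1 = 14
|c − (−5)| = 14, so c = 9 or c = −19.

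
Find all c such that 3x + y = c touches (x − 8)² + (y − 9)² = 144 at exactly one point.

For a tangent, require d(centre, line) = r = 12.
|3·8 + 1·9 − c| / √10 = 12
|c − (33)| = 12√10.

c = 33 ± 12√10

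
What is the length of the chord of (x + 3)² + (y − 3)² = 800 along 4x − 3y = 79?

40

Substitute y = (−79 + 4x)/3:
25x² − 650x + 625 = 0  ⟹  x² − 26x + 25 = 0
x = 25 or x = 1, giving (25, 7) and (1, −25).
Chord length = distance between (25, 7) and (1, −25) = √1600 = 40.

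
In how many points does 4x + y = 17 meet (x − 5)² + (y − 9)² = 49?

Centre (5, 9), r² = 49. Distance² from centre to line = (12)²/17 = 144/17.
Since d² < r², the line cuts the circle twice.

2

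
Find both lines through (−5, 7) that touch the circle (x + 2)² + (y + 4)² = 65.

Write the tangent as mx − y + (7 − m·(−5)) = 0 and set its distance from the centre to √65:
[m·(3) − (−11)]² = 65(m² + 1)
28m² − 33m − 28 = 0, so m = −4/7 or m = 7/4.
With m = −4/7: 4x + 7y = 29. With m = 7/4: 7x − 4y = −63.

4x + 7y = 29 and 7x − 4y = −63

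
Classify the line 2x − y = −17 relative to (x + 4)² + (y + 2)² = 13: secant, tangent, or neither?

Centre (−4, −2), r² = 13. Distance² from centre to line = (11)²/5 = 121/5.
Since d² > r², the line lies outside the circle.

neither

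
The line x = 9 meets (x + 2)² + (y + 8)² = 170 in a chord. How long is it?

The line gives x = 9. Substituting into the circle:
y² + 16y + 15 = 0
y = −1 or y = −15, giving (9, −1) and (9, −15).
Chord length = distance between (9, −1) and (9, −15) = √196 = 14.

14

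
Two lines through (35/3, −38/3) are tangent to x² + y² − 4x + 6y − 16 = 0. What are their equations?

Write the tangent as mx − y + (−38/3 − m·(35/3)) = 0 and set its distance from the centre to √29:
(−29/3m − (29/3))² = 29(m² + 1)
10m² + 29m + 10 = 0, so m = −5/2 or m = −2/5.
Through (35/3, −38/3) these give 5x + 2y = 33 and 2x + 5y = −40.

5x + 2y = 33 and 2x + 5y = −40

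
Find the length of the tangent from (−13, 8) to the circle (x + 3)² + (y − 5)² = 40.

The centre is (−3, 5) and r = 2√10. The square of the distance from P to the centre is 100 + 9 = 109.
The tangent meets the radius at right angles, so tangent² = |PO|² − r² = 109 − 40 = 69.

√69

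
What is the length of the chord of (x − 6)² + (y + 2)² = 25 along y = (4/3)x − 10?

10

From the line, y = (−30 + 4x)/3. Substituting:
25x² − 300x + 675 = 0  ⟹  x² − 12x + 27 = 0
x = 9 or x = 3, giving (9, 2) and (3, −6).
Chord length = distance between (9, 2) and (3, −6) = √100 = 10.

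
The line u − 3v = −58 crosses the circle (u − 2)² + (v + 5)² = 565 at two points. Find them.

Express v = (58 + u)/3 and substitute into the circle:
10u² + 110u + 280 = 0  ⟹  u² + 11u + 28 = 0
u = −4 or u = −7, giving (−4, 18) and (−7, 17).

(−7, 17) and (−4, 18)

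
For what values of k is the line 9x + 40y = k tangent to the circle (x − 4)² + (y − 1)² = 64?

The line touches the circle iff its distance from (4, 1) is 8:
|9·4 + 40·1 − k| / √1681 = 8
|k − (76)| = 8·41, so k = 404 or k = −252.

k = −252 or k = 404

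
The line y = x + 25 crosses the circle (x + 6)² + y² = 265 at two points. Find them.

(−22, 3) and (−9, 16)

Substitute y = x + 25:
2x² + 62x + 396 = 0  ⟹  x² + 31x + 198 = 0
x = −9 or x = −22, giving (−9, 16) and (−22, 3).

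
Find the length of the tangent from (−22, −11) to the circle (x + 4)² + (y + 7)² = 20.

8√5

Centre (−4, −7), r² = 20. |PO|² = (−18)² + (−4)² = 340.
Power of the point: PT² = |PO|² − r² = 320, so PT = 8√5.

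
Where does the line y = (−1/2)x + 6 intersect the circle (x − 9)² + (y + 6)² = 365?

(−4, 8) and (28, −8)

From the line, y = (12 − x)/2. Substituting:
5x² − 120x − 560 = 0  ⟹  x² − 24x − 112 = 0
x = 28 or x = −4, giving (28, −8) and (−4, 8).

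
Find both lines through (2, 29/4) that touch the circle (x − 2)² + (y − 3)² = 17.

x − 4y = −27 and x + 4y = 31

Write the tangent as mx − y + (29/4 − m·(2)) = 0 and set its distance from the centre to √17:
[m·(0) − (−17/4)]² = 17(m² + 1)
16m² − 1 = 0, so m = 1/4 or m = −1/4.
With m = 1/4: x − 4y = −27. With m = −1/4: x + 4y = 31.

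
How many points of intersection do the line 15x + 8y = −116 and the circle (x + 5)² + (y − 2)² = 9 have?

0

Substituting the line into the circle gives 289x² + 4600x + 18448 = 0.
Discriminant = (4600)² − 4·289·(18448) = −165888 < 0.
No real roots: the line does not meet the circle.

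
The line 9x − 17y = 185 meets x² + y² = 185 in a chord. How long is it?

Substitute y = (−185 + 9x)/17:
370x² − 3330x − 19240 = 0  ⟹  x² − 9x − 52 = 0
x = 13 or x = −4, giving (13, −4) and (−4, −13).
Chord length = distance between (13, −4) and (−4, −13) = √370 = √370.

√370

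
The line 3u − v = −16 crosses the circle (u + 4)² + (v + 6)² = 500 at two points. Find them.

Substitute v = 3u + 16:
10u² + 140u = 0  ⟹  u² + 14u = 0
u = 0 or u = −14, giving (0, 16) and (−14, −26).

(−14, −26) and (0, 16)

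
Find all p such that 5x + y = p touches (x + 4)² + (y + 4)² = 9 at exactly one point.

The line touches the circle iff its distance from (−4, −4) is 3:
|5·(−4) + 1·(−4) − p| / √26 = 3
|p − (−24)| = 3√26.

p = −24 ± 3√26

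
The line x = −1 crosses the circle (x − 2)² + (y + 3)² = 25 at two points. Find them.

The line gives x = −1. Substituting into the circle:
y² + 6y − 7 = 0
y = 1 or y = −7, giving (−1, 1) and (−1, −7).

(−1, −7) and (−1, 1)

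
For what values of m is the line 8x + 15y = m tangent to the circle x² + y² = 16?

m = −68 or m = 68

Tangency holds when the distance from the centre (0, 0) to the line equals the radius 4:
|8·0 + 15·0 − m| / √289 = 4
|m| = 4·17, so m = 68 or m = −68.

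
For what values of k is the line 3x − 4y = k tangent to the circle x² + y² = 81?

For a tangent, require d(centre, line) = r = 9.
|3·0 − 4·0 − k| / √25 = 9
|k| = 9·5, so k = 45 or k = −45.

k = −45 or k = 45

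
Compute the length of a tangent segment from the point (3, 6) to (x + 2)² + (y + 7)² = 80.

√114

Centre (−2, −7), r² = 80. |PO|² = (5)² + (13)² = 194.
Power of the point: PT² = |PO|² − r² = 114, so PT = √114.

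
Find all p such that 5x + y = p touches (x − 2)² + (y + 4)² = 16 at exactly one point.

Tangency holds when the distance from the centre (2, −4) to the line equals the radius 4:
|5·2 + 1·(−4) − p| / √26 = 4
|p − (6)| = 4√26.

p = 6 ± 4√26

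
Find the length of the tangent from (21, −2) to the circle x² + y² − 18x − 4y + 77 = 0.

Centre (9, 2), r² = 8. |PO|² = (12)² + (−4)² = 160.
The tangent meets the radius at right angles, so tangent² = |PO|² − r² = 160 − 8 = 152.

2√38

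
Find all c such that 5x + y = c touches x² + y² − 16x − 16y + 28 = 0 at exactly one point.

c = 48 ± 10√26

For a tangent, require d(centre, line) = r = 10.
|5·8 + 1·8 − c| / √26 = 10
|c − (48)| = 10√26.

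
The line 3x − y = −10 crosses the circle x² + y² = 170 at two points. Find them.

(−7, −11) and (1, 13)

Substitute y = 3x + 10:
10x² + 60x − 70 = 0  ⟹  x² + 6x − 7 = 0
x = 1 or x = −7, giving (1, 13) and (−7, −11).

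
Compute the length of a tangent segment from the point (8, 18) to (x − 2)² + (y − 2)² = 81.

With centre O = (2, 2), |OP|² = 292 and r² = 81.
The tangent meets the radius at right angles, so tangent² = |PO|² − r² = 292 − 81 = 211.

√211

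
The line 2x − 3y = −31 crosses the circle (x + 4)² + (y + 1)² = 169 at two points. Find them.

(−17, −1) and (1, 11)

Substitute y = (31 + 2x)/3:
13x² + 208x − 221 = 0  ⟹  x² + 16x − 17 = 0
x = 1 or x = −17, giving (1, 11) and (−17, −1).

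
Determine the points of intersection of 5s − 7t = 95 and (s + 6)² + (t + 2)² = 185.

From the line, t = (−95 + 5s)/7. Substituting:
74s² − 222s − 740 = 0  ⟹  s² − 3s − 10 = 0
s = 5 or s = −2, giving (5, −10) and (−2, −15).

(−2, −15) and (5, −10)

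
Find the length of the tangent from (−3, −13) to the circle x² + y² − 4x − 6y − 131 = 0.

√137

With centre O = (2, 3), |OP|² = 281 and r² = 144.
Power of the point: PT² = |PO|² − r² = 137, so PT = √137.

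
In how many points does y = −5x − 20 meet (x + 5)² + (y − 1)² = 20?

2

d² = (5·(−5) + 1·1 − (−20))²/26 = 8/13; r² = 20.
Since d² < r², the line cuts the circle twice.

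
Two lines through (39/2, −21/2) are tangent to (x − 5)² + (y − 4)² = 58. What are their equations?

3x + 7y = −15 and 7x + 3y = 105

A line y − (−21/2) = m(x − (39/2)) is tangent when its distance from (5, 4) is √58:
[m·(−29/2) − (29/2)]² = 58(m² + 1)
21m² + 58m + 21 = 0, so m = −3/7 or m = −7/3.
With m = −3/7: 3x + 7y = −15. With m = −7/3: 7x + 3y = 105.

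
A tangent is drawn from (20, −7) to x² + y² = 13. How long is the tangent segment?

2√109

With centre O = (0, 0), |OP|² = 449 and r² = 13.
The tangent meets the radius at right angles, so tangent² = |PO|² − r² = 449 − 13 = 436.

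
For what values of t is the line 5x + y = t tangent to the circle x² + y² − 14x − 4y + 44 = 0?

The line touches the circle iff its distance from (7, 2) is 3:
|5·7 + 1·2 − t| / √26 = 3
|t − (37)| = 3√26.

t = 37 ± 3√26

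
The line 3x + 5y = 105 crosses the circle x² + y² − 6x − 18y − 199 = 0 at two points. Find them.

(−5, 24) and (20, 9)

From the line, y = (105 − 3x)/5. Substituting:
34x² − 510x − 3400 = 0  ⟹  x² − 15x − 100 = 0
x = 20 or x = −5, giving (20, 9) and (−5, 24).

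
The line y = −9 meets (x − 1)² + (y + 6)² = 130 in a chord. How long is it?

22

The distance from (1, −6) to the line is 3, and r² = 130.
Half the chord is √(r² − d²) = √(121), so the full chord is 22.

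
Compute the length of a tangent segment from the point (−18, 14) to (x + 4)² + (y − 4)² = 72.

The centre is (−4, 4) and r = 6√2. The square of the distance from P to the centre is 196 + 100 = 296.
By the tangent–radius right angle, tangent length = √(|PO|² − r²) = √224 = 4√14.

4√14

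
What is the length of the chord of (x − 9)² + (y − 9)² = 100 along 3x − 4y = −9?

20

Centre (9, 9), r² = 100. Perpendicular distance d from centre to line = |0| / √25 = 0/√25.
Half the chord is √(r² − d²) = √(100), so the full chord is 20.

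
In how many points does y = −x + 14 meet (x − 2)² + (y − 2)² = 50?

d² = (1·2 + 1·2 − (14))²/2 = 50; r² = 50.
Since d² = r², the line is tangent.

1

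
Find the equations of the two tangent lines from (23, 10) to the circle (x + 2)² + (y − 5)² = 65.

x + 8y = 103 and 4x − 7y = 22

Let a tangent through (23, 10) have slope m. Its distance from (−2, 5) must equal √65:
(−25m − (−5))² = 65(m² + 1)
56m² − 25m − 4 = 0, so m = −1/8 or m = 4/7.
With m = −1/8: x + 8y = 103. With m = 4/7: 4x − 7y = 22.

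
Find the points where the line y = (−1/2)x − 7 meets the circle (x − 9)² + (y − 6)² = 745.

(−18, 2) and (22, −18)

From the line, y = (−14 − x)/2. Substituting:
5x² − 20x − 1980 = 0  ⟹  x² − 4x − 396 = 0
x = 22 or x = −18, giving (22, −18) and (−18, 2).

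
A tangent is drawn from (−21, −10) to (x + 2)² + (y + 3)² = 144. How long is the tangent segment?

Centre (−2, −3), r² = 144. |PO|² = (−19)² + (−7)² = 410.
By the tangent–radius right angle, tangent length = √(|PO|² − r²) = √266.

√266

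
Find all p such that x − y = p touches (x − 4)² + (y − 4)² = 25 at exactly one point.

p = ±5√2

The line touches the circle iff its distance from (4, 4) is 5:
|1·4 − 1·4 − p| / √2 = 5
|p| = 5√2.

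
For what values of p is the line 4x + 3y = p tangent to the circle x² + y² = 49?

p = −35 or p = 35

Tangency holds when the distance from the centre (0, 0) to the line equals the radius 7:
|4·0 + 3·0 − p| / √25 = 7
|p| = 7·5, so p = 35 or p = −35.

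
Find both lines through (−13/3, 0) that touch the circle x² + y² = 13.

Write the tangent as mx − y + (0 − m·(−13/3)) = 0 and set its distance from the centre to √13:
[m·(13/3) − (0)]² = 13(m² + 1)
4m² − 9 = 0, so m = 3/2 or m = −3/2.
With m = 3/2: 3x − 2y = −13. With m = −3/2: 3x + 2y = −13.

3x − 2y = −13 and 3x + 2y = −13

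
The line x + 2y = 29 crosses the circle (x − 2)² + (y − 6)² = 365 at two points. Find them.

Express y = (29 − x)/2 and substitute into the circle:
5x² − 50x − 1155 = 0  ⟹  x² − 10x − 231 = 0
x = 21 or x = −11, giving (21, 4) and (−11, 20).

(−11, 20) and (21, 4)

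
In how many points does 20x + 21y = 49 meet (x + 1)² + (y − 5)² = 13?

2

Substituting the line into the circle gives 841x² + 3122x − 2156 = 0.
Δ = 9746884 − (−7252784) = 16999668.
Two real roots: the line is a secant.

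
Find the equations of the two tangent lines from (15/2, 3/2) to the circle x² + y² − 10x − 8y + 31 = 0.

Let a tangent through (15/2, 3/2) have slope m. Its distance from (5, 4) must equal √10:
[m·(−5/2) − (5/2)]² = 10(m² + 1)
3m² − 10m + 3 = 0, so m = 3 or m = 1/3.
Through (15/2, 3/2) these give 3x − y = 21 and x − 3y = 3.

3x − y = 21 and x − 3y = 3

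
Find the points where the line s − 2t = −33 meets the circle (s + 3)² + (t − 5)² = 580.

(−27, 3) and (13, 23)

Substitute t = (33 + s)/2:
5s² + 70s − 1755 = 0  ⟹  s² + 14s − 351 = 0
s = 13 or s = −27, giving (13, 23) and (−27, 3).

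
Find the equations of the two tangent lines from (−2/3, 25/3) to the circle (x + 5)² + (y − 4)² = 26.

5x + y = 5 and x + 5y = 41

Let a tangent through (−2/3, 25/3) have slope m. Its distance from (−5, 4) must equal √26:
(−13/3m − (−13/3))² = 26(m² + 1)
5m² + 26m + 5 = 0, so m = −5 or m = −1/5.
Through (−2/3, 25/3) these give 5x + y = 5 and x + 5y = 41.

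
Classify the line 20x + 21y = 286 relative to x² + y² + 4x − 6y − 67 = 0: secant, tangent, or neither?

d² = (20·(−2) + 21·3 − (286))²/841 = 69169/841; r² = 80.
Since d² > r², the line lies outside the circle.

neither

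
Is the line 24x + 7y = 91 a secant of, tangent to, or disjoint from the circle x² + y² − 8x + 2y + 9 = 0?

secant

Substituting the line into the circle gives 625x² − 5096x + 9996 = 0.
Δ = 25969216 − 24990000 = 979216.
Two real roots: the line is a secant.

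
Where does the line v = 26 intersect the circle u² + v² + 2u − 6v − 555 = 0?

From the line, v = 26. Substituting:
u² + 2u − 35 = 0
u = 5 or u = −7, giving (5, 26) and (−7, 26).

(−7, 26) and (5, 26)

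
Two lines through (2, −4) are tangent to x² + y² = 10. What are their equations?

A line y − (−4) = m(x − (2)) is tangent when its distance from (0, 0) is √10:
[m·(−2) − (4)]² = 10(m² + 1)
3m² − 8m − 3 = 0, so m = 3 or m = −1/3.
Through (2, −4) these give 3x − y = 10 and x + 3y = −10.

3x − y = 10 and x + 3y = −10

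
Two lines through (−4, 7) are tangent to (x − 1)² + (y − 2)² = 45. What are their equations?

x − 2y = −18 and 2x − y = −15

A line y − (7) = m(x − (−4)) is tangent when its distance from (1, 2) is 3√5:
(5m − (−5))² = 45(m² + 1)
2m² − 5m + 2 = 0, so m = 1/2 or m = 2.
With m = 1/2: x − 2y = −18. With m = 2: 2x − y = −15.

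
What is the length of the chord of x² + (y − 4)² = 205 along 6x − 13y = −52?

2√205

Substitute y = (52 + 6x)/13:
205x² − 34645 = 0  ⟹  x² − 169 = 0
x = 13 or x = −13, giving (13, 10) and (−13, −2).
|(13, 10) − (−13, −2)| = √((26)² + (12)²) = 2√205.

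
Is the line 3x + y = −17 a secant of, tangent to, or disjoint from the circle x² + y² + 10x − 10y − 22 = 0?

secant

Centre (−5, 5), r² = 72. Distance² from centre to line = (7)²/10 = 49/10.
Since d² < r², the line cuts the circle twice.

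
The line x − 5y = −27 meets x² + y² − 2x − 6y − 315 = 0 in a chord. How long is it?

From the line, y = (27 + x)/5. Substituting:
26x² − 26x − 7956 = 0  ⟹  x² − x − 306 = 0
x = 18 or x = −17, giving (18, 9) and (−17, 2).
|(18, 9) − (−17, 2)| = √((35)² + (7)²) = 7√26.

7√26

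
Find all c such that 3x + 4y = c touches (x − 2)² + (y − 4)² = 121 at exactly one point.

For a tangent, require d(centre, line) = r = 11.
|3·2 + 4·4 − c| / √25 = 11
|c − (22)| = 11·5, so c = 77 or c = −33.

c = −33 or c = 77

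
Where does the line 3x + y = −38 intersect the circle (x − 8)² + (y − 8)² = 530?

Substitute y = −3x − 38:
10x² + 260x + 1650 = 0  ⟹  x² + 26x + 165 = 0
x = −11 or x = −15, giving (−11, −5) and (−15, 7).

(−15, 7) and (−11, −5)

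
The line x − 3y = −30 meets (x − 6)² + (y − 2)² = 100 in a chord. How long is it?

Centre (6, 2), r² = 100. Perpendicular distance d from centre to line = |30| / √10 = 30/√10.
Half the chord is √(r² − d²) = √(10), so the full chord is 2√10.

2√10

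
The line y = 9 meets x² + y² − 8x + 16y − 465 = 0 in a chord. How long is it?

32

Substitute y = 9:
x² − 8x − 240 = 0
x = 20 or x = −12, giving (20, 9) and (−12, 9).
Chord length = distance between (20, 9) and (−12, 9) = √1024 = 32.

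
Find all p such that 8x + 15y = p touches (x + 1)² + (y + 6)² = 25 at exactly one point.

p = −183 or p = −13

The line touches the circle iff its distance from (−1, −6) is 5:
|8·(−1) + 15·(−6) − p| / √289 = 5
|p − (−98)| = 5·17, so p = −13 or p = −183.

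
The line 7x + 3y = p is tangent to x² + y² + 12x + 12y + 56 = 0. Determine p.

The line touches the circle iff its distance from (−6, −6) is 4:
|7·(−6) + 3·(−6) − p| / √58 = 4
|p − (−60)| = 4√58.

p = −60 ± 4√58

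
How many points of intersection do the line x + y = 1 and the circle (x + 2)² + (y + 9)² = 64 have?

0

Centre (−2, −9), r² = 64. Distance² from centre to line = (−12)²/2 = 72.
Since d² > r², the line lies outside the circle.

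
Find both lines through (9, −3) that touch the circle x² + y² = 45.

Let a tangent through (9, −3) have slope m. Its distance from (0, 0) must equal 3√5:
(−9m − (3))² = 45(m² + 1)
2m² + 3m − 2 = 0, so m = 1/2 or m = −2.
With m = 1/2: x − 2y = 15. With m = −2: 2x + y = 15.

x − 2y = 15 and 2x + y = 15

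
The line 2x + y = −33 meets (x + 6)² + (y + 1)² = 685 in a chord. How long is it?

22√5

The distance from (−6, −1) to the line is 20/√5, and r² = 685.
Half the chord is √(r² − d²) = √(605), so the full chord is 22√5.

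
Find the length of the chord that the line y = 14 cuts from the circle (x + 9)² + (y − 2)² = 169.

10

Substitute y = 14:
x² + 18x + 56 = 0
x = −4 or x = −14, giving (−4, 14) and (−14, 14).
|(−4, 14) − (−14, 14)| = √((10)² + (0)²) = 10.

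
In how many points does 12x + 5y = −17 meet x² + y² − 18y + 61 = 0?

0

Substituting the line into the circle gives 169x² + 1488x + 3344 = 0.
Discriminant = (1488)² − 4·169·(3344) = −46400 < 0.
No real roots: the line does not meet the circle.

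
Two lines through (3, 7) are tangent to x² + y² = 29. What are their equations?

5x + 2y = 29 and 2x − 5y = −29

Write the tangent as mx − y + (7 − m·(3)) = 0 and set its distance from the centre to √29:
[m·(−3) − (−7)]² = 29(m² + 1)
10m² + 21m − 10 = 0, so m = −5/2 or m = 2/5.
Through (3, 7) these give 5x + 2y = 29 and 2x − 5y = −29.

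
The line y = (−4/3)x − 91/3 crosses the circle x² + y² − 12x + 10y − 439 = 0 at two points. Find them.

Express y = (−91 − 4x)/3 and substitute into the circle:
25x² + 500x + 1600 = 0  ⟹  x² + 20x + 64 = 0
x = −4 or x = −16, giving (−4, −25) and (−16, −9).

(−16, −9) and (−4, −25)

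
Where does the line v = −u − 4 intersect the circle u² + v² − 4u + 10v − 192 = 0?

Substitute v = −u − 4:
2u² − 6u − 216 = 0  ⟹  u² − 3u − 108 = 0
u = 12 or u = −9, giving (12, −16) and (−9, 5).

(−9, 5) and (12, −16)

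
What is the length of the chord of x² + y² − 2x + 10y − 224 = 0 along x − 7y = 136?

Express y = (−136 + x)/7 and substitute into the circle:
50x² − 300x − 2000 = 0  ⟹  x² − 6x − 40 = 0
x = 10 or x = −4, giving (10, −18) and (−4, −20).
|(10, −18) − (−4, −20)| = √((14)² + (2)²) = 10√2.

10√2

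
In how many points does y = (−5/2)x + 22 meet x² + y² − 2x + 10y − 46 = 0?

0

Substituting the line into the circle gives 29x² − 548x + 2632 = 0.
Δ = 300304 − 305312 = −5008.
No real roots: the line does not meet the circle.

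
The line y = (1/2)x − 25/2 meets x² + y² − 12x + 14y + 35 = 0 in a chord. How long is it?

6√5

Substitute y = (−25 + x)/2:
5x² − 70x + 65 = 0  ⟹  x² − 14x + 13 = 0
x = 13 or x = 1, giving (13, −6) and (1, −12).
Chord length = distance between (13, −6) and (1, −12) = √180 = 6√5.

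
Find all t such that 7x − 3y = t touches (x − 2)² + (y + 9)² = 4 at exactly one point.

t = 41 ± 2√58

Tangency holds when the distance from the centre (2, −9) to the line equals the radius 2:
|7·2 − 3·(−9) − t| / √58 = 2
|t − (41)| = 2√58.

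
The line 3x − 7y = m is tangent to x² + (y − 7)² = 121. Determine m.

m = −49 ± 11√58

For a tangent, require d(centre, line) = r = 11.
|3·0 − 7·7 − m| / √58 = 11
|m − (−49)| = 11√58.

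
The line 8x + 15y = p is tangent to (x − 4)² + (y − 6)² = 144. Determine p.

For a tangent, require d(centre, line) = r = 12.
|8·4 + 15·6 − p| / √289 = 12
|p − (122)| = 12·17, so p = 326 or p = −82.

p = −82 or p = 326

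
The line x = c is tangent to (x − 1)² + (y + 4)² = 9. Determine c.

For a tangent, require d(centre, line) = r = 3.
|1·1 + 0·(−4) − c| / √1 = 3
|c − (1)| = 3, so c = 4 or c = −2.

c = −2 or c = 4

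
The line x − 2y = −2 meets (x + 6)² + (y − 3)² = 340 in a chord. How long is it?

Substitute y = (2 + x)/2:
5x² + 40x − 1200 = 0  ⟹  x² + 8x − 240 = 0
x = 12 or x = −20, giving (12, 7) and (−20, −9).
|(12, 7) − (−20, −9)| = √((32)² + (16)²) = 16√5.

16√5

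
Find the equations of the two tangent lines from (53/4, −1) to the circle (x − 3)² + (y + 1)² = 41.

4x + 5y = 48 and 4x − 5y = 58

Let a tangent through (53/4, −1) have slope m. Its distance from (3, −1) must equal √41:
[m·(−41/4) − (0)]² = 41(m² + 1)
25m² − 16 = 0, so m = −4/5 or m = 4/5.
Through (53/4, −1) these give 4x + 5y = 48 and 4x − 5y = 58.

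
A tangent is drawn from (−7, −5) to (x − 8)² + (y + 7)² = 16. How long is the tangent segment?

√213

Centre (8, −7), r² = 16. |PO|² = (−15)² + (2)² = 229.
Power of the point: PT² = |PO|² − r² = 213, so PT = √213.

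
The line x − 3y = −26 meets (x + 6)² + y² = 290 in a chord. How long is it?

10√10

The distance from (−6, 0) to the line is 20/√10, and r² = 290.
Chord = 2√(r² − d²) = 2·√(250) = 10√10.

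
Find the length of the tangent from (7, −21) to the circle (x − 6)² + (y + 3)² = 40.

The centre is (6, −3) and r = 2√10. The square of the distance from P to the centre is 1 + 324 = 325.
The tangent meets the radius at right angles, so tangent² = |PO|² − r² = 325 − 40 = 285.

√285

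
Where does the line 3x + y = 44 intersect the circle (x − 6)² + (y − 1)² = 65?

Substitute y = −3x + 44:
10x² − 270x + 1820 = 0  ⟹  x² − 27x + 182 = 0
x = 14 or x = 13, giving (14, 2) and (13, 5).

(13, 5) and (14, 2)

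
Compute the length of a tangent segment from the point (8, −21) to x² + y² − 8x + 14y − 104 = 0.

√43

The centre is (4, −7) and r = 13. The square of the distance from P to the centre is 16 + 196 = 212.
The tangent meets the radius at right angles, so tangent² = |PO|² − r² = 212 − 169 = 43.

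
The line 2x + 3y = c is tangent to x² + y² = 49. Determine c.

The line touches the circle iff its distance from (0, 0) is 7:
|2·0 + 3·0 − c| / √13 = 7
|c| = 7√13.

c = ±7√13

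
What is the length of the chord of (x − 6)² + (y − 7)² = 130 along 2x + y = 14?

The distance from (6, 7) to the line is 5/√5, and r² = 130.
Chord = 2√(r² − d²) = 2·√(125) = 10√5.

10√5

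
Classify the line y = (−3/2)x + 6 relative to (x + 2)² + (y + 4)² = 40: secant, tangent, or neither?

d² = (3·(−2) + 2·(−4) − (12))²/13 = 52; r² = 40.
Since d² > r², the line lies outside the circle.

neither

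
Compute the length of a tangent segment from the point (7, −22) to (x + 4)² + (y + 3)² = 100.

With centre O = (−4, −3), |OP|² = 482 and r² = 100.
Power of the point: PT² = |PO|² − r² = 382, so PT = √382.

√382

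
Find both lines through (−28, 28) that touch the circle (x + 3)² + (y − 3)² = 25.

Write the tangent as mx − y + (28 − m·(−28)) = 0 and set its distance from the centre to 5:
(25m − (−25))² = 25(m² + 1)
12m² + 25m + 12 = 0, so m = −3/4 or m = −4/3.
With m = −3/4: 3x + 4y = 28. With m = −4/3: 4x + 3y = −28.

3x + 4y = 28 and 4x + 3y = −28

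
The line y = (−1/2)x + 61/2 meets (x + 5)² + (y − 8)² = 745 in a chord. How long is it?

Substitute y = (61 − x)/2:
5x² − 50x − 855 = 0  ⟹  x² − 10x − 171 = 0
x = 19 or x = −9, giving (19, 21) and (−9, 35).
Chord length = distance between (19, 21) and (−9, 35) = √980 = 14√5.

14√5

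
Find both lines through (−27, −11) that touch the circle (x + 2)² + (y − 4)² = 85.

2x − 9y = 45 and 7x − 6y = −123

A line y − (−11) = m(x − (−27)) is tangent when its distance from (−2, 4) is √85:
(25m − (15))² = 85(m² + 1)
54m² − 75m + 14 = 0, so m = 2/9 or m = 7/6.
Through (−27, −11) these give 2x − 9y = 45 and 7x − 6y = −123.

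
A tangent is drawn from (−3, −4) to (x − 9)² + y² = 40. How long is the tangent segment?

2√30

Centre (9, 0), r² = 40. |PO|² = (−12)² + (−4)² = 160.
Power of the point: PT² = |PO|² − r² = 120, so PT = 2√30.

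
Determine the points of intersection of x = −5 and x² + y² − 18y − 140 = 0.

The line gives x = −5. Substituting into the circle:
y² − 18y − 115 = 0
y = 23 or y = −5, giving (−5, 23) and (−5, −5).

(−5, −5) and (−5, 23)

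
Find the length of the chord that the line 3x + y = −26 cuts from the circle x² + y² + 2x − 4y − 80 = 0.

Express y = −3x − 26 and substitute into the circle:
10x² + 170x + 700 = 0  ⟹  x² + 17x + 70 = 0
x = −7 or x = −10, giving (−7, −5) and (−10, 4).
Chord length = distance between (−7, −5) and (−10, 4) = √90 = 3√10.

3√10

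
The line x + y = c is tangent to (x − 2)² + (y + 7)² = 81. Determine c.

c = −5 ± 9√2

For a tangent, require d(centre, line) = r = 9.
|1·2 + 1·(−7) − c| / √2 = 9
|c − (−5)| = 9√2.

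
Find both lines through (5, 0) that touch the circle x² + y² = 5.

x − 2y = 5 and x + 2y = 5

A line y − (0) = m(x − (5)) is tangent when its distance from (0, 0) is √5:
(−5m − (0))² = 5(m² + 1)
4m² − 1 = 0, so m = 1/2 or m = −1/2.
Through (5, 0) these give x − 2y = 5 and x + 2y = 5.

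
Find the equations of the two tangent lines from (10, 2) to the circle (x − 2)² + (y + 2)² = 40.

3x − y = 28 and x + 3y = 16

Write the tangent as mx − y + (2 − m·(10)) = 0 and set its distance from the centre to 2√10:
(−8m − (−4))² = 40(m² + 1)
3m² − 8m − 3 = 0, so m = 3 or m = −1/3.
Through (10, 2) these give 3x − y = 28 and x + 3y = 16.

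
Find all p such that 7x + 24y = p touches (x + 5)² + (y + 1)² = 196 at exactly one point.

p = −409 or p = 291

For a tangent, require d(centre, line) = r = 14.
|7·(−5) + 24·(−1) − p| / √625 = 14
|p − (−59)| = 14·25, so p = 291 or p = −409.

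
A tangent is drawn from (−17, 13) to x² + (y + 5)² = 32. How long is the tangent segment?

√581

Centre (0, −5), r² = 32. |PO|² = (−17)² + (18)² = 613.
Power of the point: PT² = |PO|² − r² = 581, so PT = √581.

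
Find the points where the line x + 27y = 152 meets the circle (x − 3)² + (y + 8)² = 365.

From the line, y = (152 − x)/27. Substituting:
730x² − 5110x − 124100 = 0  ⟹  x² − 7x − 170 = 0
x = 17 or x = −10, giving (17, 5) and (−10, 6).

(−10, 6) and (17, 5)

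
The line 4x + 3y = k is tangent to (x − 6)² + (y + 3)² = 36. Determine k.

The line touches the circle iff its distance from (6, −3) is 6:
|4·6 + 3·(−3) − k| / √25 = 6
|k − (15)| = 6·5, so k = 45 or k = −15.

k = −15 or k = 45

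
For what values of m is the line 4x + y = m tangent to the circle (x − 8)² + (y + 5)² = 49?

m = 27 ± 7√17

The line touches the circle iff its distance from (8, −5) is 7:
|4·8 + 1·(−5) − m| / √17 = 7
|m − (27)| = 7√17.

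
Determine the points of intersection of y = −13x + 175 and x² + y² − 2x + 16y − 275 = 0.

Substitute y = −13x + 175:
170x² − 4760x + 33150 = 0  ⟹  x² − 28x + 195 = 0
x = 15 or x = 13, giving (15, −20) and (13, 6).

(13, 6) and (15, −20)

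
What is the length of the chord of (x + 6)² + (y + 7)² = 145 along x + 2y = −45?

The distance from (−6, −7) to the line is 25/√5, and r² = 145.
Half the chord is √(r² − d²) = √(20), so the full chord is 4√5.

4√5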